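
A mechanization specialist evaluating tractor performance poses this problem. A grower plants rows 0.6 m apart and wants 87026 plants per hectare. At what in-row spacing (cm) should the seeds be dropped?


spacing = 10000 / (row_sp * density)
        = 10000 / (0.6 * 87026)
        = 10000 / 52215.60
        = 0.19151 m = 19.15 cm


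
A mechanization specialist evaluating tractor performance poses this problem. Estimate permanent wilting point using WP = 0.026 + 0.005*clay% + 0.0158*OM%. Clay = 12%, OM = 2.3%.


WP = 0.026 + 0.005*12 + 0.0158*2.3
   = 0.026 + 0.0600 + 0.0363
   = 0.1223


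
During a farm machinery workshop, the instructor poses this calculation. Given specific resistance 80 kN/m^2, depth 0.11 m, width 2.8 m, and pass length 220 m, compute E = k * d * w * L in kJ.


E = k * d * w * L
  = 80 * 0.11 * 2.8 * 220
  = 5420.80 kJ


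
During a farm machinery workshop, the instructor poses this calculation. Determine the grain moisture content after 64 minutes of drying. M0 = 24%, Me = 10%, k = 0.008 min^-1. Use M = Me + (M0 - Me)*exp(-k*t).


M = Me + (M0 - Me) * e^(-k*t)
  = 10 + (24 - 10) * e^(-0.008*64)
  = 10 + 14 * e^(-0.512)
  = 10 + 14 * 0.59930
  = 10 + 8.3901
  = 18.39%


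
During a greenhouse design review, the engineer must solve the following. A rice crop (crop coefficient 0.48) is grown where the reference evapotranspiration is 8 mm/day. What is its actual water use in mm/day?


ETc = Kc * ET0
    = 0.48 * 8
    = 3.84 mm/day


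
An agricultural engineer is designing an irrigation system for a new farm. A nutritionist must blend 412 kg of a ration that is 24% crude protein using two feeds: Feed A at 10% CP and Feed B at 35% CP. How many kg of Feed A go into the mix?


parts_A = CP_b - target = 35 - 24 = 11
parts_B = target - CP_a = 24 - 10 = 14
total_parts = 11 + 14 = 25
Feed A = 412 * 11 / 25 = 181.28 kg
Feed B = 412 * 14 / 25 = 230.72 kg

181.28 kg


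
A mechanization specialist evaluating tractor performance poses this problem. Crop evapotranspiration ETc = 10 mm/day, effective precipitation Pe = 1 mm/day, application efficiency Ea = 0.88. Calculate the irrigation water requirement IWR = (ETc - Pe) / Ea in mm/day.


IWR = (ETc - Pe) / Ea
    = (10 - 1) / 0.88
    = 9 / 0.88
    = 10.23 mm/day


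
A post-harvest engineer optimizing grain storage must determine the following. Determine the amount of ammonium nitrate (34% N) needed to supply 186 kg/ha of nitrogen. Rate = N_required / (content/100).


Rate = N_required / (N_content / 100)
     = 186 / (34 / 100)
     = 186 / 0.34
     = 547.06 kg/ha


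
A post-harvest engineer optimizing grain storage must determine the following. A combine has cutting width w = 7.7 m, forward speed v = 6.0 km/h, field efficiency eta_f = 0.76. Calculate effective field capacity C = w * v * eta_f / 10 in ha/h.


C = w * v * eta_f / 10
  = 7.7 * 6.0 * 0.76 / 10
  = 35.11 / 10
  = 3.51 ha/h


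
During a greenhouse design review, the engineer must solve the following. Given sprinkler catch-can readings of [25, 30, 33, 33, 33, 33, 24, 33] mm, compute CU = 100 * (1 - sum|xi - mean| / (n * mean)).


xbar = 244 / 8 = 30.500
sum|xi - xbar| = 25
CU = 100 * (1 - 25 / (8 * 30.500))
   = 100 * (1 - 0.1025)
   = 89.75%


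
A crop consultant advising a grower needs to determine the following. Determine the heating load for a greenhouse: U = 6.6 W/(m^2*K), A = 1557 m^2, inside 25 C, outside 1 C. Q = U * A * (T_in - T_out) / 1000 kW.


dT = 25 - (1) = 24 K
Q = U * A * dT
  = 6.6 * 1557 * 24
  = 246628.80 W = 246.63 kW


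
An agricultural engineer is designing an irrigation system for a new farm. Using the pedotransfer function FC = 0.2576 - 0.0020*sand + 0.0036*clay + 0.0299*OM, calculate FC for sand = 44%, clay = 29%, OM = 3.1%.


FC = 0.2576 - 0.0020*44 + 0.0036*29 + 0.0299*3.1
   = 0.2576 - 0.0880 + 0.1044 + 0.0927
   = 0.3667


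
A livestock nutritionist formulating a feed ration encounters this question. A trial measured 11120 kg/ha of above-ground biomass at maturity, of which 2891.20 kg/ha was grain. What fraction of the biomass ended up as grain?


HI = grain_yield / biomass
   = 2891.20 / 11120
   = 0.26


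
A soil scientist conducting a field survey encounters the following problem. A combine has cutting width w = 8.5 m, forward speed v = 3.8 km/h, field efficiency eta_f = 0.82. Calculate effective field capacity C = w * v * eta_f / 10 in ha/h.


C = w * v * eta_f / 10
  = 8.5 * 3.8 * 0.82 / 10
  = 26.49 / 10
  = 2.65 ha/h


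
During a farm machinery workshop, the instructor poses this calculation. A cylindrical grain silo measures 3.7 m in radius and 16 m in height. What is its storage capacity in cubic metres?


V = pi * r^2 * h
  = pi * 3.7^2 * 16
  = pi * 13.69 * 16
  = 688.13 m^3


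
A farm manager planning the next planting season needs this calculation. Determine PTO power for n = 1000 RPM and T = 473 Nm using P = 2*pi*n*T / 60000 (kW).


P = 2*pi*n*T / 60000
  = 2*pi * 1000 * 473 / 60000
  = 2971946.65 / 60000
  = 49.53 kW


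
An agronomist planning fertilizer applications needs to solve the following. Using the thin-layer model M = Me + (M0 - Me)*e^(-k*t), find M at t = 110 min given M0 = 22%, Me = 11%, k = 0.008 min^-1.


M = Me + (M0 - Me) * e^(-k*t)
  = 11 + (22 - 11) * e^(-0.008*110)
  = 11 + 11 * e^(-0.880)
  = 11 + 11 * 0.41478
  = 11 + 4.5626
  = 15.56%


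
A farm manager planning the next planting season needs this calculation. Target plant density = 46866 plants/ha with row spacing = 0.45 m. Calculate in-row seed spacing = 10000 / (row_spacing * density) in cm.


spacing = 10000 / (row_sp * density)
        = 10000 / (0.45 * 46866)
        = 10000 / 21089.70
        = 0.47417 m = 47.42 cm


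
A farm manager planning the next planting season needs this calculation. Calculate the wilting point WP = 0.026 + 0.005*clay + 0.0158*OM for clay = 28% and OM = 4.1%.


WP = 0.026 + 0.005*28 + 0.0158*4.1
   = 0.026 + 0.1400 + 0.0648
   = 0.2308


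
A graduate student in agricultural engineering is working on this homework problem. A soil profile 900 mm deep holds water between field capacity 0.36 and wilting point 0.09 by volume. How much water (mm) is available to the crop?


AW = (FC - WP) * D
   = (0.36 - 0.09) * 900
   = 0.27 * 900
   = 243 mm


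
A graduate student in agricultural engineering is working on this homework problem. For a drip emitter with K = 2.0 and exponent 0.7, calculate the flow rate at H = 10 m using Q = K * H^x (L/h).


Q = K * H^x
  = 2.0 * 10^0.7
  = 2.0 * 5.0119
  = 10.02 L/h


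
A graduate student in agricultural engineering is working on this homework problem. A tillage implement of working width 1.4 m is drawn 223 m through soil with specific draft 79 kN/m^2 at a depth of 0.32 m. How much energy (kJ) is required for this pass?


E = k * d * w * L
  = 79 * 0.32 * 1.4 * 223
  = 7892.42 kJ


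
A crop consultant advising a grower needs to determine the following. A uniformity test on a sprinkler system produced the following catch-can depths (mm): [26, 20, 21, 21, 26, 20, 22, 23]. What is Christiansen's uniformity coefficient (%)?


xbar = 179 / 8 = 22.375
sum|xi - xbar| = 15.750
CU = 100 * (1 - 15.750 / (8 * 22.375))
   = 100 * (1 - 0.0880)
   = 91.20%


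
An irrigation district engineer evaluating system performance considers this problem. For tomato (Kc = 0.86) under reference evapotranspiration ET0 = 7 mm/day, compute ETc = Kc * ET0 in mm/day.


ETc = Kc * ET0
    = 0.86 * 7
    = 6.02 mm/day


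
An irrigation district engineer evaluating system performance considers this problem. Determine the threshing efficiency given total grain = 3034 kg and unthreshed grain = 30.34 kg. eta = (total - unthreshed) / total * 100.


eta = (total - unthreshed) / total * 100
    = (3034 - 30.34) / 3034 * 100
    = 3003.66 / 3034 * 100
    = 99%


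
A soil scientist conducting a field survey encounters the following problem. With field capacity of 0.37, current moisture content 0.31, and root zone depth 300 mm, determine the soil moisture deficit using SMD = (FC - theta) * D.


SMD = (FC - theta) * D
    = (0.37 - 0.31) * 300
    = 0.060 * 300
    = 18 mm


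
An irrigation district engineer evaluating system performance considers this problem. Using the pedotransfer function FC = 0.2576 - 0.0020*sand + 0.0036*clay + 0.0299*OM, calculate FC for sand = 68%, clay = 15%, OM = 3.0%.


FC = 0.2576 - 0.0020*68 + 0.0036*15 + 0.0299*3.0
   = 0.2576 - 0.1360 + 0.0540 + 0.0897
   = 0.2653


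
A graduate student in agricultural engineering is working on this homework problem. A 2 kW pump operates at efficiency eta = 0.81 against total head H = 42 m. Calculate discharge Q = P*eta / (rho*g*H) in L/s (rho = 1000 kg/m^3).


Q = (P * 1000 * eta) / (rho * g * H)
  = (2 * 1000 * 0.81) / (1000 * 9.81 * 42)
  = 1620 / 412020
  = 0.00393 m^3/s = 3.93 L/s


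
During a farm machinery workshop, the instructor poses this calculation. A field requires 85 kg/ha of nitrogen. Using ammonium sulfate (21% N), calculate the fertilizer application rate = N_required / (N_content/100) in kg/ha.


Rate = N_required / (N_content / 100)
     = 85 / (21 / 100)
     = 85 / 0.21
     = 404.76 kg/ha


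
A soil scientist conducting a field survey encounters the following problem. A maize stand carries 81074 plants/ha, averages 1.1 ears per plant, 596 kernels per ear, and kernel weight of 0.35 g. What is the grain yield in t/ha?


Y = density * ears * kernels * kw
  = 81074 * 1.1 * 596 * 0.35 g/ha
  = 18603240.04 g/ha
  = 18603.24 kg/ha = 18.60 t/ha


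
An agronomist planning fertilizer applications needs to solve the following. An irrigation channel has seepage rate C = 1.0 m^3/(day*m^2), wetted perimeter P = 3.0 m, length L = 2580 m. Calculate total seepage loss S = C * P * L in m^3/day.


S = C * P * L
  = 1.0 * 3.0 * 2580
  = 7740 m^3/day


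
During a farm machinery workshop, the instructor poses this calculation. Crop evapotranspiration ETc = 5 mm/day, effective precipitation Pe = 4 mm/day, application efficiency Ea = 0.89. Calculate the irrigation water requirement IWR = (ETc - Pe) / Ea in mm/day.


IWR = (ETc - Pe) / Ea
    = (5 - 4) / 0.89
    = 1 / 0.89
    = 1.12 mm/day


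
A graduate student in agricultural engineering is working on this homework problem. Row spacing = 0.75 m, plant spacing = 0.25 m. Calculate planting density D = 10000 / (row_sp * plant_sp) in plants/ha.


D = 10000 / (row_sp * plant_sp)
  = 10000 / (0.75 * 0.25)
  = 10000 / 0.1875
  = 53333.33 plants/ha


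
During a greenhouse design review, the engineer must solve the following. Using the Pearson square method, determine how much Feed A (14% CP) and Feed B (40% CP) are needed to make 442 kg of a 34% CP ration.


parts_A = CP_b - target = 40 - 34 = 6
parts_B = target - CP_a = 34 - 14 = 20
total_parts = 6 + 20 = 26
Feed A = 442 * 6 / 26 = 102 kg
Feed B = 442 * 20 / 26 = 340 kg

102 kg


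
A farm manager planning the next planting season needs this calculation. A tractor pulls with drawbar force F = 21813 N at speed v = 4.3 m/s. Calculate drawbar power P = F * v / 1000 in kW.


P = F * v / 1000
  = 21813 * 4.3 / 1000
  = 93795.90 / 1000
  = 93.80 kW


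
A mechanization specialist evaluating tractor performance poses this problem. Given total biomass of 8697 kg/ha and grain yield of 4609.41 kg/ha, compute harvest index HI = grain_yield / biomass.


HI = grain_yield / biomass
   = 4609.41 / 8697
   = 0.53


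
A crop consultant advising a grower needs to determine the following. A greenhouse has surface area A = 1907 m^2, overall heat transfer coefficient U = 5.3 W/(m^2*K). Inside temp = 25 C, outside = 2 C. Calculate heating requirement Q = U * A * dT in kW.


dT = 25 - (2) = 23 K
Q = U * A * dT
  = 5.3 * 1907 * 23
  = 232463.30 W = 232.46 kW


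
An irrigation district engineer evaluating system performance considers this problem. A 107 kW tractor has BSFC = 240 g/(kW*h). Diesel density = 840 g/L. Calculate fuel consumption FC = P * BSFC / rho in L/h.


FC = P * BSFC / rho_fuel
   = 107 * 240 / 840
   = 25680 / 840
   = 30.57 L/h


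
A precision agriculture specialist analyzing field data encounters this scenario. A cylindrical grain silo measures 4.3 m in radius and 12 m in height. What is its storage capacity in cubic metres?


V = pi * r^2 * h
  = pi * 4.3^2 * 12
  = pi * 18.49 * 12
  = 697.06 m^3


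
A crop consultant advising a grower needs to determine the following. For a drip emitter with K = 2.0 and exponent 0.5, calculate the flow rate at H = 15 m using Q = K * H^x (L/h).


Q = K * H^x
  = 2.0 * 15^0.5
  = 2.0 * 3.8730
  = 7.75 L/h


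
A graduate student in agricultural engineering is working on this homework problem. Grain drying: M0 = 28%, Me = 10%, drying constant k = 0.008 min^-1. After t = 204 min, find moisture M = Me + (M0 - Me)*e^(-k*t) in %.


M = Me + (M0 - Me) * e^(-k*t)
  = 10 + (28 - 10) * e^(-0.008*204)
  = 10 + 18 * e^(-1.632)
  = 10 + 18 * 0.19554
  = 10 + 3.5197
  = 13.52%


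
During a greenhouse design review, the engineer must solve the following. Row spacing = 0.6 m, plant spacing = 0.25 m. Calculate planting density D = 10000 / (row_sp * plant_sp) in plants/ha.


D = 10000 / (row_sp * plant_sp)
  = 10000 / (0.6 * 0.25)
  = 10000 / 0.1500
  = 66666.67 plants/ha


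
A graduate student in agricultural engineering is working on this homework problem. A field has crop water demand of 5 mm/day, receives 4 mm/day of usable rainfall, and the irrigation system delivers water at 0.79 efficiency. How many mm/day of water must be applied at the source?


IWR = (ETc - Pe) / Ea
    = (5 - 4) / 0.79
    = 1 / 0.79
    = 1.27 mm/day


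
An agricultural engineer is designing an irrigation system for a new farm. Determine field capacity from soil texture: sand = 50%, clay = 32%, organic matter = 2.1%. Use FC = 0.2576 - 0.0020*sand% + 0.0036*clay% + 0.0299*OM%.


FC = 0.2576 - 0.0020*50 + 0.0036*32 + 0.0299*2.1
   = 0.2576 - 0.1000 + 0.1152 + 0.0628
   = 0.3356


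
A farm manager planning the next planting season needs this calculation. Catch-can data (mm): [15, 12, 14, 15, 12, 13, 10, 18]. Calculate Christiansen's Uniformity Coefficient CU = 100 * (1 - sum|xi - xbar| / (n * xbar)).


xbar = 109 / 8 = 13.625
sum|xi - xbar| = 15
CU = 100 * (1 - 15 / (8 * 13.625))
   = 100 * (1 - 0.1376)
   = 86.24%


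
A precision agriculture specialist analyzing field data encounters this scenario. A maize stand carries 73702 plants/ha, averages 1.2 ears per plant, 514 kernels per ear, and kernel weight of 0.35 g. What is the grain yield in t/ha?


Y = density * ears * kernels * kw
  = 73702 * 1.2 * 514 * 0.35 g/ha
  = 15910787.76 g/ha
  = 15910.79 kg/ha = 15.91 t/ha


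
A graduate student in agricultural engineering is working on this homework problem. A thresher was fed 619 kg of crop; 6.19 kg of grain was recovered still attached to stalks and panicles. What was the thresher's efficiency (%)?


eta = (total - unthreshed) / total * 100
    = (619 - 6.19) / 619 * 100
    = 612.81 / 619 * 100
    = 99%


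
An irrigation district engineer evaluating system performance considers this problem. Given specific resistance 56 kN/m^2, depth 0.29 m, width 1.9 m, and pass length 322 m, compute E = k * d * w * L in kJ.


E = k * d * w * L
  = 56 * 0.29 * 1.9 * 322
  = 9935.63 kJ


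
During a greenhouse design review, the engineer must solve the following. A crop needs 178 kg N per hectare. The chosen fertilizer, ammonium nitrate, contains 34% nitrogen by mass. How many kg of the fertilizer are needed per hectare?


Rate = N_required / (N_content / 100)
     = 178 / (34 / 100)
     = 178 / 0.34
     = 523.53 kg/ha


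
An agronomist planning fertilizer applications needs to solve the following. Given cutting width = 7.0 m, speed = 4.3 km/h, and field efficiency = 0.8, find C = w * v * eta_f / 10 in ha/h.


C = w * v * eta_f / 10
  = 7.0 * 4.3 * 0.8 / 10
  = 24.08 / 10
  = 2.41 ha/h


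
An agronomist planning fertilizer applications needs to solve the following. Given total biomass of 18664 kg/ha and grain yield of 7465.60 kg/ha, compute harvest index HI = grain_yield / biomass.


HI = grain_yield / biomass
   = 7465.60 / 18664
   = 0.40


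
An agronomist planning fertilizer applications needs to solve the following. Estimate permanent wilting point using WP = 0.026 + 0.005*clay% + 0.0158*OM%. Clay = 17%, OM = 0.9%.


WP = 0.026 + 0.005*17 + 0.0158*0.9
   = 0.026 + 0.0850 + 0.0142
   = 0.1252


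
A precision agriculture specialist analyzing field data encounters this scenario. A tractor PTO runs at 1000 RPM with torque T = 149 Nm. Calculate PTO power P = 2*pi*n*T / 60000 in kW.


P = 2*pi*n*T / 60000
  = 2*pi * 1000 * 149 / 60000
  = 936194.61 / 60000
  = 15.60 kW


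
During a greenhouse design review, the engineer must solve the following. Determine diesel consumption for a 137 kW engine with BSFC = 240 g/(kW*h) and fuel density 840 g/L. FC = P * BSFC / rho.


FC = P * BSFC / rho_fuel
   = 137 * 240 / 840
   = 32880 / 840
   = 39.14 L/h


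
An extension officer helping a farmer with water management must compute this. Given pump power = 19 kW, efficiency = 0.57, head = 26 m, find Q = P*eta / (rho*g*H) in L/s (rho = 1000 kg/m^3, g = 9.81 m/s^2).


Q = (P * 1000 * eta) / (rho * g * H)
  = (19 * 1000 * 0.57) / (1000 * 9.81 * 26)
  = 10830 / 255060
  = 0.04246 m^3/s = 42.46 L/s


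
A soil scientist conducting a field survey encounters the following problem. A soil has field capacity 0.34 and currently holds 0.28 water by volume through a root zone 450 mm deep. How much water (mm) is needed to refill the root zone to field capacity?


SMD = (FC - theta) * D
    = (0.34 - 0.28) * 450
    = 0.060 * 450
    = 27 mm


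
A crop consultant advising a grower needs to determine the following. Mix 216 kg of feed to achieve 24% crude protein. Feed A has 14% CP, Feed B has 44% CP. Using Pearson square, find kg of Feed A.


parts_A = CP_b - target = 44 - 24 = 20
parts_B = target - CP_a = 24 - 14 = 10
total_parts = 20 + 10 = 30
Feed A = 216 * 20 / 30 = 144 kg
Feed B = 216 * 10 / 30 = 72 kg

144 kg


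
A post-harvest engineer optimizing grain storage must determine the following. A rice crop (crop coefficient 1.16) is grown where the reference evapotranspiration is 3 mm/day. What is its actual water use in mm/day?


ETc = Kc * ET0
    = 1.16 * 3
    = 3.48 mm/day


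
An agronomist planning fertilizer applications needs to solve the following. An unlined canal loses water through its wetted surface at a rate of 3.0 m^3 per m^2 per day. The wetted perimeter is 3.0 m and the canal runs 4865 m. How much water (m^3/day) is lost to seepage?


S = C * P * L
  = 3.0 * 3.0 * 4865
  = 43785 m^3/day


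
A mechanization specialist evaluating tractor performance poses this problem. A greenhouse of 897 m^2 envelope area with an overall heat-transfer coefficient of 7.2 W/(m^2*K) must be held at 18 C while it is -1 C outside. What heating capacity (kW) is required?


dT = 18 - (-1) = 19 K
Q = U * A * dT
  = 7.2 * 897 * 19
  = 122709.60 W = 122.71 kW


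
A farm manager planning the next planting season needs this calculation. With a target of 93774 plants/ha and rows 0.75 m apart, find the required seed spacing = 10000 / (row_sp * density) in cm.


spacing = 10000 / (row_sp * density)
        = 10000 / (0.75 * 93774)
        = 10000 / 70330.50
        = 0.14219 m = 14.22 cm


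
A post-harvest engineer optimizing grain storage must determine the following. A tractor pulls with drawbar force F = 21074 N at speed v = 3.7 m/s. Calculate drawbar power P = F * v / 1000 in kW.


P = F * v / 1000
  = 21074 * 3.7 / 1000
  = 77973.80 / 1000
  = 77.97 kW


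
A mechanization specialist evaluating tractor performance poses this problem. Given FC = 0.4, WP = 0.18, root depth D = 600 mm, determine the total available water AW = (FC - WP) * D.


AW = (FC - WP) * D
   = (0.4 - 0.18) * 600
   = 0.22 * 600
   = 132 mm


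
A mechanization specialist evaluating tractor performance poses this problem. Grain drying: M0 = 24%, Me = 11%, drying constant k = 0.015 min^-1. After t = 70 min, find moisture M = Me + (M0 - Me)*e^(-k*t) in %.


M = Me + (M0 - Me) * e^(-k*t)
  = 11 + (24 - 11) * e^(-0.015*70)
  = 11 + 13 * e^(-1.050)
  = 11 + 13 * 0.34994
  = 11 + 4.5492
  = 15.55%


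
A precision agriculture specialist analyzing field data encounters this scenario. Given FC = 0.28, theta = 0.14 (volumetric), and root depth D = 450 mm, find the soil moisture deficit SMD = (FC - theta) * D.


SMD = (FC - theta) * D
    = (0.28 - 0.14) * 450
    = 0.140 * 450
    = 63 mm


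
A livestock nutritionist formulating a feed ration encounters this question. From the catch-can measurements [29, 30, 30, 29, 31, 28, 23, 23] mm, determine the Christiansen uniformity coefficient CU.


xbar = 223 / 8 = 27.875
sum|xi - xbar| = 19.500
CU = 100 * (1 - 19.500 / (8 * 27.875))
   = 100 * (1 - 0.0874)
   = 91.26%


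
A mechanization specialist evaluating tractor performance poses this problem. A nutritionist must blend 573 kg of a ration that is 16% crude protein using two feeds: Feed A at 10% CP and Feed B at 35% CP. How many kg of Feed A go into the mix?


parts_A = CP_b - target = 35 - 16 = 19
parts_B = target - CP_a = 16 - 10 = 6
total_parts = 19 + 6 = 25
Feed A = 573 * 19 / 25 = 435.48 kg
Feed B = 573 * 6 / 25 = 137.52 kg

435.48 kg


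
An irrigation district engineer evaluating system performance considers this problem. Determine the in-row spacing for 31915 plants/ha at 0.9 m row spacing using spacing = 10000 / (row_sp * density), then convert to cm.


spacing = 10000 / (row_sp * density)
        = 10000 / (0.9 * 31915)
        = 10000 / 28723.50
        = 0.34815 m = 34.81 cm


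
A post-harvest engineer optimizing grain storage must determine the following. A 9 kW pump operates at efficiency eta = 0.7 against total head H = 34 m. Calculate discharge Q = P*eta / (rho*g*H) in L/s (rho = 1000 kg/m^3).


Q = (P * 1000 * eta) / (rho * g * H)
  = (9 * 1000 * 0.7) / (1000 * 9.81 * 34)
  = 6300 / 333540
  = 0.01889 m^3/s = 18.89 L/s


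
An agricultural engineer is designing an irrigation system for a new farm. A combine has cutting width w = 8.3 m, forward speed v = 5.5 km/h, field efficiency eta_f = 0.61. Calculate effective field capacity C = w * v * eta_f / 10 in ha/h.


C = w * v * eta_f / 10
  = 8.3 * 5.5 * 0.61 / 10
  = 27.85 / 10
  = 2.78 ha/h


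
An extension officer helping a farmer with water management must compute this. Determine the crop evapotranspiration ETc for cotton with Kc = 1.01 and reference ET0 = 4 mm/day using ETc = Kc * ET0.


ETc = Kc * ET0
    = 1.01 * 4
    = 4.04 mm/day


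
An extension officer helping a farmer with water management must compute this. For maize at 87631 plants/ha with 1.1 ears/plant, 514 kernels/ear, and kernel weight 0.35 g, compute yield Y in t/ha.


Y = density * ears * kernels * kw
  = 87631 * 1.1 * 514 * 0.35 g/ha
  = 17341298.59 g/ha
  = 17341.30 kg/ha = 17.34 t/ha


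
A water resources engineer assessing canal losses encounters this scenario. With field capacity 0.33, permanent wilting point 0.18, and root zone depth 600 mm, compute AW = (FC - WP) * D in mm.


AW = (FC - WP) * D
   = (0.33 - 0.18) * 600
   = 0.15 * 600
   = 90 mm


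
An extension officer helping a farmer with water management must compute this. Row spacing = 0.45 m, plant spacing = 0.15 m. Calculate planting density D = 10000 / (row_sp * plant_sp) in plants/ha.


D = 10000 / (row_sp * plant_sp)
  = 10000 / (0.45 * 0.15)
  = 10000 / 0.0675
  = 148148.15 plants/ha


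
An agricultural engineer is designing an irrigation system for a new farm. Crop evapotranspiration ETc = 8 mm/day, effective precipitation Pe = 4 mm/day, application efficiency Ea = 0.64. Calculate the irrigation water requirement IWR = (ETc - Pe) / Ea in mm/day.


IWR = (ETc - Pe) / Ea
    = (8 - 4) / 0.64
    = 4 / 0.64
    = 6.25 mm/day


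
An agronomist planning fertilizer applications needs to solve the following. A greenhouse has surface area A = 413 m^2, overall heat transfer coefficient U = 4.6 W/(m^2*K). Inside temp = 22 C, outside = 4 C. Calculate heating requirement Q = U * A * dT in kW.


dT = 22 - (4) = 18 K
Q = U * A * dT
  = 4.6 * 413 * 18
  = 34196.40 W = 34.20 kW


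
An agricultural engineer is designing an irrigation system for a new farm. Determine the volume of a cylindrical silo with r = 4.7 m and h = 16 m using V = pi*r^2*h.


V = pi * r^2 * h
  = pi * 4.7^2 * 16
  = pi * 22.09 * 16
  = 1110.36 m^3


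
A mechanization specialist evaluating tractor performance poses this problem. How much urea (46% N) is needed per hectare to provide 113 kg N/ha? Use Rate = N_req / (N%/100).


Rate = N_required / (N_content / 100)
     = 113 / (46 / 100)
     = 113 / 0.46
     = 245.65 kg/ha


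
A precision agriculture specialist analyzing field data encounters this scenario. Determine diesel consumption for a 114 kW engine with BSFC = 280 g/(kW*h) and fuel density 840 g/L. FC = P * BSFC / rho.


FC = P * BSFC / rho_fuel
   = 114 * 280 / 840
   = 31920 / 840
   = 38 L/h


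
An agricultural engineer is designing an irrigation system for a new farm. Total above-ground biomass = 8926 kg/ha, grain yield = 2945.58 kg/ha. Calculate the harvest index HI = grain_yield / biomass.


HI = grain_yield / biomass
   = 2945.58 / 8926
   = 0.33


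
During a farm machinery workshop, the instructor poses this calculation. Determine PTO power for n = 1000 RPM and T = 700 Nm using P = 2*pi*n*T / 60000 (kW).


P = 2*pi*n*T / 60000
  = 2*pi * 1000 * 700 / 60000
  = 4398229.72 / 60000
  = 73.30 kW


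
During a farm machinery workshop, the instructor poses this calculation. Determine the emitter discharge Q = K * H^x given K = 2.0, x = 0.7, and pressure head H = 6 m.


Q = K * H^x
  = 2.0 * 6^0.7
  = 2.0 * 3.5051
  = 7.01 L/h


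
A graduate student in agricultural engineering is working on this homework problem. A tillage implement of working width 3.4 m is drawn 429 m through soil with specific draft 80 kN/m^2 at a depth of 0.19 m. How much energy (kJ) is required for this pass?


E = k * d * w * L
  = 80 * 0.19 * 3.4 * 429
  = 22170.72 kJ


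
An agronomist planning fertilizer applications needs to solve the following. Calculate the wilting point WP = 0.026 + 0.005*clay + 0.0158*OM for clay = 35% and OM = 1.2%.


WP = 0.026 + 0.005*35 + 0.0158*1.2
   = 0.026 + 0.1750 + 0.0190
   = 0.2200


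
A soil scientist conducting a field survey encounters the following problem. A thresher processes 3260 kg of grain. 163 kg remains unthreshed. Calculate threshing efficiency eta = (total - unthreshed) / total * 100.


eta = (total - unthreshed) / total * 100
    = (3260 - 163) / 3260 * 100
    = 3097 / 3260 * 100
    = 95%


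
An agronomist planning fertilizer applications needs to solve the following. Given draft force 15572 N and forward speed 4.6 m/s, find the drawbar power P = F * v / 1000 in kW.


P = F * v / 1000
  = 15572 * 4.6 / 1000
  = 71631.20 / 1000
  = 71.63 kW


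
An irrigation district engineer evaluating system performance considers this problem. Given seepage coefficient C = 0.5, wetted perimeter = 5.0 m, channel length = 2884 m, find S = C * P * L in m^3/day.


S = C * P * L
  = 0.5 * 5.0 * 2884
  = 7210 m^3/day


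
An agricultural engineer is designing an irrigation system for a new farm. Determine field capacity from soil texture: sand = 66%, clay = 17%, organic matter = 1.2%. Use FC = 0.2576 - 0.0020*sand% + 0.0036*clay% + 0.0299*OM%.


FC = 0.2576 - 0.0020*66 + 0.0036*17 + 0.0299*1.2
   = 0.2576 - 0.1320 + 0.0612 + 0.0359
   = 0.2227


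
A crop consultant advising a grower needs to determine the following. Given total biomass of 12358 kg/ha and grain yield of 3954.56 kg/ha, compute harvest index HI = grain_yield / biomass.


HI = grain_yield / biomass
   = 3954.56 / 12358
   = 0.32


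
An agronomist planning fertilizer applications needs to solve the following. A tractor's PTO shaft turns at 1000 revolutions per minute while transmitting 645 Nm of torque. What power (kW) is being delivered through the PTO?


P = 2*pi*n*T / 60000
  = 2*pi * 1000 * 645 / 60000
  = 4052654.52 / 60000
  = 67.54 kW


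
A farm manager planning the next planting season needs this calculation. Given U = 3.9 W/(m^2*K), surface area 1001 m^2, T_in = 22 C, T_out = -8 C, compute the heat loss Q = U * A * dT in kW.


dT = 22 - (-8) = 30 K
Q = U * A * dT
  = 3.9 * 1001 * 30
  = 117117 W = 117.12 kW


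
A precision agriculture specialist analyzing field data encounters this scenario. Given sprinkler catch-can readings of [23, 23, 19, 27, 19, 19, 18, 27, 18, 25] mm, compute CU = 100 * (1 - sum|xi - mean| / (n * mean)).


xbar = 218 / 10 = 21.800
sum|xi - xbar| = 32
CU = 100 * (1 - 32 / (10 * 21.800))
   = 100 * (1 - 0.1468)
   = 85.32%


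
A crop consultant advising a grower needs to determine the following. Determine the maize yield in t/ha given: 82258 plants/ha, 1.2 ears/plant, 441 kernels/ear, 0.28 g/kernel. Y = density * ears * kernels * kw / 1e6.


Y = density * ears * kernels * kw
  = 82258 * 1.2 * 441 * 0.28 g/ha
  = 12188661.41 g/ha
  = 12188.66 kg/ha = 12.19 t/ha


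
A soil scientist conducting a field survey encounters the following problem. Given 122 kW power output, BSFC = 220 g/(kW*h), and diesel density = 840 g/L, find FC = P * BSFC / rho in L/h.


FC = P * BSFC / rho_fuel
   = 122 * 220 / 840
   = 26840 / 840
   = 31.95 L/h


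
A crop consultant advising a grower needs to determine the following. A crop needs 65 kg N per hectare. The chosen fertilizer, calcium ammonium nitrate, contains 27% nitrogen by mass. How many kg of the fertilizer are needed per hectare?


Rate = N_required / (N_content / 100)
     = 65 / (27 / 100)
     = 65 / 0.27
     = 240.74 kg/ha


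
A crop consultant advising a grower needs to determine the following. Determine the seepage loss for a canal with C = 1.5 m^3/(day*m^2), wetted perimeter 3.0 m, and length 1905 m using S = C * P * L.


S = C * P * L
  = 1.5 * 3.0 * 1905
  = 8572.50 m^3/day


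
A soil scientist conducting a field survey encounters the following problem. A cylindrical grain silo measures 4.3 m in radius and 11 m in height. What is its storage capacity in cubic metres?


V = pi * r^2 * h
  = pi * 4.3^2 * 11
  = pi * 18.49 * 11
  = 638.97 m^3


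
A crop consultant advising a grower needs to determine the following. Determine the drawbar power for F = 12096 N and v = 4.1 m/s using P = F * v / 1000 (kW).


P = F * v / 1000
  = 12096 * 4.1 / 1000
  = 49593.60 / 1000
  = 49.59 kW


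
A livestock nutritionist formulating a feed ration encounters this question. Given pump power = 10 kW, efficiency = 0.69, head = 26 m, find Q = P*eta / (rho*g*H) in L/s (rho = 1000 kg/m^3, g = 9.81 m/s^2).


Q = (P * 1000 * eta) / (rho * g * H)
  = (10 * 1000 * 0.69) / (1000 * 9.81 * 26)
  = 6900 / 255060
  = 0.02705 m^3/s = 27.05 L/s


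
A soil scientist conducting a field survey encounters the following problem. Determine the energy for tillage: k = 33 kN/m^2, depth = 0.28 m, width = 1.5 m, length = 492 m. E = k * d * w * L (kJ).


E = k * d * w * L
  = 33 * 0.28 * 1.5 * 492
  = 6819.12 kJ


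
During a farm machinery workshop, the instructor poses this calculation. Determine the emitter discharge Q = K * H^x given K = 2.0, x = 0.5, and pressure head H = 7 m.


Q = K * H^x
  = 2.0 * 7^0.5
  = 2.0 * 2.6458
  = 5.29 L/h


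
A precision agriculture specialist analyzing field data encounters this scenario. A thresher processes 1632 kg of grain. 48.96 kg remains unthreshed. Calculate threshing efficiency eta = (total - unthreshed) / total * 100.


eta = (total - unthreshed) / total * 100
    = (1632 - 48.96) / 1632 * 100
    = 1583.04 / 1632 * 100
    = 97%


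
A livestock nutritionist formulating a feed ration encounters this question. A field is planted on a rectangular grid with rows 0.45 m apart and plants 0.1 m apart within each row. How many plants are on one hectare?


D = 10000 / (row_sp * plant_sp)
  = 10000 / (0.45 * 0.1)
  = 10000 / 0.0450
  = 222222.22 plants/ha


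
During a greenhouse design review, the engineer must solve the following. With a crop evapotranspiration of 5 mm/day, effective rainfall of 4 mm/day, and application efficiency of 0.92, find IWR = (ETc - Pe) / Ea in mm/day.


IWR = (ETc - Pe) / Ea
    = (5 - 4) / 0.92
    = 1 / 0.92
    = 1.09 mm/day


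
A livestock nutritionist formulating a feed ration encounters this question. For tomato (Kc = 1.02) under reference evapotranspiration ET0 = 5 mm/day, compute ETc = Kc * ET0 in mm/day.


ETc = Kc * ET0
    = 1.02 * 5
    = 5.10 mm/day


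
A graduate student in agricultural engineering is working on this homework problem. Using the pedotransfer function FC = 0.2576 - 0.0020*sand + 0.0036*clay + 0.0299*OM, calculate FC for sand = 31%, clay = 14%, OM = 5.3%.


FC = 0.2576 - 0.0020*31 + 0.0036*14 + 0.0299*5.3
   = 0.2576 - 0.0620 + 0.0504 + 0.1585
   = 0.4045


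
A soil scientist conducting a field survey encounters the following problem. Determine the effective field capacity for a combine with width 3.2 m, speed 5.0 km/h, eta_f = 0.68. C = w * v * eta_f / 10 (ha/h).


C = w * v * eta_f / 10
  = 3.2 * 5.0 * 0.68 / 10
  = 10.88 / 10
  = 1.09 ha/h


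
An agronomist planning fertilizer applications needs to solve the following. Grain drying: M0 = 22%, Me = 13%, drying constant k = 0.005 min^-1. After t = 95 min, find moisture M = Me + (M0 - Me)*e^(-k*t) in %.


M = Me + (M0 - Me) * e^(-k*t)
  = 13 + (22 - 13) * e^(-0.005*95)
  = 13 + 9 * e^(-0.475)
  = 13 + 9 * 0.62189
  = 13 + 5.5970
  = 18.60%


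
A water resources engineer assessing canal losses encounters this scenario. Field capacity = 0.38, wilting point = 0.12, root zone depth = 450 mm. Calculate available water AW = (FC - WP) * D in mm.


AW = (FC - WP) * D
   = (0.38 - 0.12) * 450
   = 0.26 * 450
   = 117 mm


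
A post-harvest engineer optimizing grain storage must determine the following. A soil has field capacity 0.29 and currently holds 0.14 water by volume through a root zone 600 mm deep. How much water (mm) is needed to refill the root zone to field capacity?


SMD = (FC - theta) * D
    = (0.29 - 0.14) * 600
    = 0.150 * 600
    = 90 mm


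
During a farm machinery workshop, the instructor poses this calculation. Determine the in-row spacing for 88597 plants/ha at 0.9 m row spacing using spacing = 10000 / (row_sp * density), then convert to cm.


spacing = 10000 / (row_sp * density)
        = 10000 / (0.9 * 88597)
        = 10000 / 79737.30
        = 0.12541 m = 12.54 cm


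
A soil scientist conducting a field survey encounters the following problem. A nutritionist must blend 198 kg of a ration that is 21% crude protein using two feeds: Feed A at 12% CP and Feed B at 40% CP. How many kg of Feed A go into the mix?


parts_A = CP_b - target = 40 - 21 = 19
parts_B = target - CP_a = 21 - 12 = 9
total_parts = 19 + 9 = 28
Feed A = 198 * 19 / 28 = 134.36 kg
Feed B = 198 * 9 / 28 = 63.64 kg

134.36 kg


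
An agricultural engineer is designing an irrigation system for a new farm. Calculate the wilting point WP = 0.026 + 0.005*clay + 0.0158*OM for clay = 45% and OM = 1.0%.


WP = 0.026 + 0.005*45 + 0.0158*1.0
   = 0.026 + 0.2250 + 0.0158
   = 0.2668


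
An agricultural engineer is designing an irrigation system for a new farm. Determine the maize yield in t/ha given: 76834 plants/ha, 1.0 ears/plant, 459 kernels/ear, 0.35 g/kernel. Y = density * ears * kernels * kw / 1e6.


Y = density * ears * kernels * kw
  = 76834 * 1.0 * 459 * 0.35 g/ha
  = 12343382.10 g/ha
  = 12343.38 kg/ha = 12.34 t/ha


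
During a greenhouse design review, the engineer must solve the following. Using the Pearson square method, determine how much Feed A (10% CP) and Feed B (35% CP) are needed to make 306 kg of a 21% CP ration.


parts_A = CP_b - target = 35 - 21 = 14
parts_B = target - CP_a = 21 - 10 = 11
total_parts = 14 + 11 = 25
Feed A = 306 * 14 / 25 = 171.36 kg
Feed B = 306 * 11 / 25 = 134.64 kg

171.36 kg


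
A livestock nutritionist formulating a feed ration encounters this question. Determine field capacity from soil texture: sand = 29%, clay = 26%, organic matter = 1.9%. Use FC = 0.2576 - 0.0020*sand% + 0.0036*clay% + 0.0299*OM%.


FC = 0.2576 - 0.0020*29 + 0.0036*26 + 0.0299*1.9
   = 0.2576 - 0.0580 + 0.0936 + 0.0568
   = 0.3500


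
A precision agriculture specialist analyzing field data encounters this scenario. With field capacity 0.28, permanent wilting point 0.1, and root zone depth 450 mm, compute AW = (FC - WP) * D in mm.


AW = (FC - WP) * D
   = (0.28 - 0.1) * 450
   = 0.18 * 450
   = 81 mm


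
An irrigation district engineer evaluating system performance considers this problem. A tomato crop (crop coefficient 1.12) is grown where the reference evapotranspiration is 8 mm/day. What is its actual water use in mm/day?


ETc = Kc * ET0
    = 1.12 * 8
    = 8.96 mm/day


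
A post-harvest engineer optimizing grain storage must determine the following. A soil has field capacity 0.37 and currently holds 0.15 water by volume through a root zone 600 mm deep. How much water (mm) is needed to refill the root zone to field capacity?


SMD = (FC - theta) * D
    = (0.37 - 0.15) * 600
    = 0.220 * 600
    = 132 mm


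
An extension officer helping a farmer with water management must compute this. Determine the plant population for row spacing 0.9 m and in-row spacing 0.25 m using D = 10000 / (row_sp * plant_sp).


D = 10000 / (row_sp * plant_sp)
  = 10000 / (0.9 * 0.25)
  = 10000 / 0.2250
  = 44444.44 plants/ha


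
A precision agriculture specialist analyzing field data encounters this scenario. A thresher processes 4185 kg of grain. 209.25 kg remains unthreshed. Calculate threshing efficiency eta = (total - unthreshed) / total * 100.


eta = (total - unthreshed) / total * 100
    = (4185 - 209.25) / 4185 * 100
    = 3975.75 / 4185 * 100
    = 95%


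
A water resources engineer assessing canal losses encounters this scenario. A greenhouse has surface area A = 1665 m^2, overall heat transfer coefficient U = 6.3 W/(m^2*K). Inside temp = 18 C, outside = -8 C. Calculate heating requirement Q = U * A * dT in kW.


dT = 18 - (-8) = 26 K
Q = U * A * dT
  = 6.3 * 1665 * 26
  = 272727 W = 272.73 kW


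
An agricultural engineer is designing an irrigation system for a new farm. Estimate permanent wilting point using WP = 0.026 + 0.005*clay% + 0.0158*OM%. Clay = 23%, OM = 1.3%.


WP = 0.026 + 0.005*23 + 0.0158*1.3
   = 0.026 + 0.1150 + 0.0205
   = 0.1615


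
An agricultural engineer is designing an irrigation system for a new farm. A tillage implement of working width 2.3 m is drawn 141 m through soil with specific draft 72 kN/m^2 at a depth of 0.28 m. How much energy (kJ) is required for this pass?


E = k * d * w * L
  = 72 * 0.28 * 2.3 * 141
  = 6537.89 kJ


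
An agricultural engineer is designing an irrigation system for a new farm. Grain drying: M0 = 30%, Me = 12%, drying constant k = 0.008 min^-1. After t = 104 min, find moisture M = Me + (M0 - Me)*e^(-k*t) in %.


M = Me + (M0 - Me) * e^(-k*t)
  = 12 + (30 - 12) * e^(-0.008*104)
  = 12 + 18 * e^(-0.832)
  = 12 + 18 * 0.43518
  = 12 + 7.8332
  = 19.83%


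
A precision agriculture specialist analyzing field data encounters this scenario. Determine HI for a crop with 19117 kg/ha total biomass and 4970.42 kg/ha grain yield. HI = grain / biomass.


HI = grain_yield / biomass
   = 4970.42 / 19117
   = 0.26


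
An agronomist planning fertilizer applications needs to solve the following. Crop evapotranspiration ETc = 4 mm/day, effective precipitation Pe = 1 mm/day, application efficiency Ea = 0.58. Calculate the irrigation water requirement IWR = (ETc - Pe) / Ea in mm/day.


IWR = (ETc - Pe) / Ea
    = (4 - 1) / 0.58
    = 3 / 0.58
    = 5.17 mm/day
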